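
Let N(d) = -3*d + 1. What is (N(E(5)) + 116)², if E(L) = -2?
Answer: 15129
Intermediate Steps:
N(d) = 1 - 3*d
(N(E(5)) + 116)² = ((1 - 3*(-2)) + 116)² = ((1 + 6) + 116)² = (7 + 116)² = 123² = 15129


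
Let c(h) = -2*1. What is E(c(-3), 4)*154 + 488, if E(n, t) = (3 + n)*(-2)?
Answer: 180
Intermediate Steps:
c(h) = -2
E(n, t) = -6 - 2*n
E(c(-3), 4)*154 + 488 = (-6 - 2*(-2))*154 + 488 = (-6 + 4)*154 + 488 = -2*154 + 488 = -308 + 488 = 180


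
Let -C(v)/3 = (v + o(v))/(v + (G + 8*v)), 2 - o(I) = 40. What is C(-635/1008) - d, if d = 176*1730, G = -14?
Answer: -2012347259/6609 ≈ -3.0449e+5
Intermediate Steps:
d = 304480
o(I) = -38 (o(I) = 2 - 1*40 = 2 - 40 = -38)
C(v) = -3*(-38 + v)/(-14 + 9*v) (C(v) = -3*(v - 38)/(v + (-14 + 8*v)) = -3*(-38 + v)/(-14 + 9*v))
C(-635/1008) - d = 3*(38 - (-635)/1008)/(-14 + 9*(-635/1008)) - 1*304480 = 3*(38 - (-635)/1008)/(-14 + 9*(-635*1/1008)) - 304480 = 3*(38 - 1*(-635/1008))/(-14 + 9*(-635/1008)) - 304480 = 3*(38 + 635/1008)/(-14 - 635/112) - 304480 = 3*(38939/1008)/(-2203/112) - 304480 = 3*(-112/2203)*(38939/1008) - 304480 = -38939/6609 - 304480 = -2012347259/6609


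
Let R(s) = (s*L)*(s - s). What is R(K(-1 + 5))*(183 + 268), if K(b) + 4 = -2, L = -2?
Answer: 0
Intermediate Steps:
K(b) = -6 (K(b) = -4 - 2 = -6)
R(s) = 0 (R(s) = (s*(-2))*(s - s) = -2*s*0 = 0)
R(K(-1 + 5))*(183 + 268) = 0*(183 + 268) = 0*451 = 0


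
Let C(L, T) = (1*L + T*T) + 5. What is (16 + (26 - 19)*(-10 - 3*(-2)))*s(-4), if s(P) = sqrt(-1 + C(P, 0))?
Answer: 0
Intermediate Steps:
C(L, T) = 5 + L + T**2 (C(L, T) = (L + T**2) + 5 = 5 + L + T**2)
s(P) = sqrt(4 + P) (s(P) = sqrt(-1 + (5 + P + 0**2)) = sqrt(-1 + (5 + P + 0)) = sqrt(-1 + (5 + P)) = sqrt(4 + P))
(16 + (26 - 19)*(-10 - 3*(-2)))*s(-4) = (16 + (26 - 19)*(-10 - 3*(-2)))*sqrt(4 - 4) = (16 + 7*(-10 + 6))*sqrt(0) = (16 + 7*(-4))*0 = (16 - 28)*0 = -12*0 = 0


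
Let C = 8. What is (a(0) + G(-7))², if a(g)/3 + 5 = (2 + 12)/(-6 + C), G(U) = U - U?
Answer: 36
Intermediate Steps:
G(U) = 0
a(g) = 6 (a(g) = -15 + 3*((2 + 12)/(-6 + 8)) = -15 + 3*(14/2) = -15 + 3*(14*(½)) = -15 + 3*7 = -15 + 21 = 6)
(a(0) + G(-7))² = (6 + 0)² = 6² = 36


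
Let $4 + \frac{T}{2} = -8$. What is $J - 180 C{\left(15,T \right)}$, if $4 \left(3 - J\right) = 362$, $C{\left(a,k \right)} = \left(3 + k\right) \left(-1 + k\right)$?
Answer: $- \frac{189175}{2} \approx -94588.0$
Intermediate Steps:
$T = -24$ ($T = -8 + 2 \left(-8\right) = -8 - 16 = -24$)
$C{\left(a,k \right)} = \left(-1 + k\right) \left(3 + k\right)$
$J = - \frac{175}{2}$ ($J = 3 - \frac{181}{2} = - \frac{175}{2} \approx -87.5$)
$J - 180 C{\left(15,T \right)} = - \frac{175}{2} - 180 \left(-3 + \left(-24\right)^{2} + 2 \left(-24\right)\right) = - \frac{175}{2} - 180 \left(-3 + 576 - 48\right) = - \frac{175}{2} - 94500 = - \frac{189175}{2}$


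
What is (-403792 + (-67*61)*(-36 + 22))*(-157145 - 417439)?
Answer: 199135875216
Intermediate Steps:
(-403792 + (-67*61)*(-36 + 22))*(-157145 - 417439) = (-403792 - 4087*(-14))*(-574584) = (-403792 + 57218)*(-574584) = -346574*(-574584) = 199135875216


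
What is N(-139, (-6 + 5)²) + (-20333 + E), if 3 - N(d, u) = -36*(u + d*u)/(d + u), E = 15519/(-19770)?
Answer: -133742633/6590 ≈ -20295.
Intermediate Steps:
E = -5173/6590 (E = 15519*(-1/19770) = -5173/6590 ≈ -0.78498)
N(d, u) = 3 + 36*(u + d*u)/(d + u) (N(d, u) = 3 - (-36)*(u + d*u)/(d + u) = 3 + 36*(u + d*u)/(d + u))
N(-139, (-6 + 5)²) + (-20333 + E) = 3*(-139 + 13*(-6 + 5)² + 12*(-139)*(-6 + 5)²)/(-139 + (-6 + 5)²) + (-20333 - 5173/6590) = 3*(-139 + 13*(-1)² + 12*(-139)*(-1)²)/(-139 + (-1)²) - 133999643/6590 = 3*(-139 + 13*1 + 12*(-139)*1)/(-139 + 1) - 133999643/6590 = 3*(-139 + 13 - 1668)/(-138) - 133999643/6590 = 3*(-1/138)*(-1794) - 133999643/6590 = 39 - 133999643/6590 = -133742633/6590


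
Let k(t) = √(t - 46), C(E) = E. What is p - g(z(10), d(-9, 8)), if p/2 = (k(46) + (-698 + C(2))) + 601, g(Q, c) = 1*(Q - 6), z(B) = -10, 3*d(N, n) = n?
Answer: -174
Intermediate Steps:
d(N, n) = n/3
k(t) = √(-46 + t)
g(Q, c) = -6 + Q (g(Q, c) = 1*(-6 + Q) = -6 + Q)
p = -190 (p = 2*((√(-46 + 46) + (-698 + 2)) + 601) = 2*((√0 - 696) + 601) = 2*((0 - 696) + 601) = 2*(-696 + 601) = 2*(-95) = -190)
p - g(z(10), d(-9, 8)) = -190 - (-6 - 10) = -190 - 1*(-16) = -190 + 16 = -174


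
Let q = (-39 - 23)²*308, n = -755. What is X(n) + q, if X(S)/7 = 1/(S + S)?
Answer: 1787767513/1510 ≈ 1.1840e+6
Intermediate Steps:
X(S) = 7/(2*S) (X(S) = 7/(S + S) = 7/((2*S)) = 7*(1/(2*S)) = 7/(2*S))
q = 1183952 (q = (-62)²*308 = 3844*308 = 1183952)
X(n) + q = (7/2)/(-755) + 1183952 = (7/2)*(-1/755) + 1183952 = -7/1510 + 1183952 = 1787767513/1510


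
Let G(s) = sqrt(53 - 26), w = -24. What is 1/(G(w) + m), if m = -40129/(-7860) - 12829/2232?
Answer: 1372781901960/56826107245199 + 6411981124800*sqrt(3)/56826107245199 ≈ 0.21959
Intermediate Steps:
G(s) = 3*sqrt(3) (G(s) = sqrt(27) = 3*sqrt(3))
m = -939001/1461960 (m = -40129*(-1/7860) - 12829*1/2232 = 40129/7860 - 12829/2232 = -939001/1461960 ≈ -0.64229)
1/(G(w) + m) = 1/(3*sqrt(3) - 939001/1461960) = 1/(-939001/1461960 + 3*sqrt(3))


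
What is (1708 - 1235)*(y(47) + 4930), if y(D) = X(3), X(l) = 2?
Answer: 2332836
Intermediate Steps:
y(D) = 2
(1708 - 1235)*(y(47) + 4930) = (1708 - 1235)*(2 + 4930) = 473*4932 = 2332836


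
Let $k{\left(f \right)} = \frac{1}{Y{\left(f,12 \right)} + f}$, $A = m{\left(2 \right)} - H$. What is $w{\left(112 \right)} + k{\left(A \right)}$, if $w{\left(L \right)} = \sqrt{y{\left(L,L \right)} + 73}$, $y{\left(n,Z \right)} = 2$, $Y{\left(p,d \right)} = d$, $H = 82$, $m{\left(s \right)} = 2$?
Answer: $- \frac{1}{68} + 5 \sqrt{3} \approx 8.6456$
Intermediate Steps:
$w{\left(L \right)} = 5 \sqrt{3}$ ($w{\left(L \right)} = \sqrt{2 + 73} = \sqrt{75} = 5 \sqrt{3}$)
$A = -80$ ($A = 2 - 82 = -80$)
$k{\left(f \right)} = \frac{1}{12 + f}$
$w{\left(112 \right)} + k{\left(A \right)} = 5 \sqrt{3} + \frac{1}{12 - 80} = 5 \sqrt{3} + \frac{1}{-68} = 5 \sqrt{3} - \frac{1}{68} = - \frac{1}{68} + 5 \sqrt{3}$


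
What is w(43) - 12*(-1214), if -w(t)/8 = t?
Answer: 14224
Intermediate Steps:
w(t) = -8*t
w(43) - 12*(-1214) = -8*43 - 12*(-1214) = -344 + 14568 = 14224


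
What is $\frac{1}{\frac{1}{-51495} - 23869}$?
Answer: $- \frac{51495}{1229134156} \approx -4.1895 \cdot 10^{-5}$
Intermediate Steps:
$\frac{1}{\frac{1}{-51495} - 23869} = \frac{1}{- \frac{1}{51495} - 23869} = \frac{1}{- \frac{1229134156}{51495}} = - \frac{51495}{1229134156}$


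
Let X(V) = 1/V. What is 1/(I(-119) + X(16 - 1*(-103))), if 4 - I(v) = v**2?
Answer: -119/1684682 ≈ -7.0637e-5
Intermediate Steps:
I(v) = 4 - v**2
1/(I(-119) + X(16 - 1*(-103))) = 1/((4 - 1*(-119)**2) + 1/(16 - 1*(-103))) = 1/((4 - 1*14161) + 1/(16 + 103)) = 1/((4 - 14161) + 1/119) = 1/(-14157 + 1/119) = 1/(-1684682/119) = -119/1684682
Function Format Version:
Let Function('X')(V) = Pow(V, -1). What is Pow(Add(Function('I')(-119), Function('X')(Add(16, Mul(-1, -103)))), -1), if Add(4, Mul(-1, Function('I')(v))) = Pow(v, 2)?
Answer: Rational(-119, 1684682) ≈ -7.0637e-5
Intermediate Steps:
Function('I')(v) = Add(4, Mul(-1, Pow(v, 2)))
Pow(Add(Function('I')(-119), Function('X')(Add(16, Mul(-1, -103)))), -1) = Pow(Add(Add(4, Mul(-1, Pow(-119, 2))), Pow(Add(16, Mul(-1, -103)), -1)), -1) = Pow(Add(Add(4, Mul(-1, 14161)), Pow(Add(16, 103), -1)), -1) = Pow(Add(Add(4, -14161), Pow(119, -1)), -1) = Pow(Add(-14157, Rational(1, 119)), -1) = Pow(Rational(-1684682, 119), -1) = Rational(-119, 1684682)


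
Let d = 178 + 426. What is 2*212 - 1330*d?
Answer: -802896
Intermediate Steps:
d = 604
2*212 - 1330*d = 2*212 - 1330*604 = 424 - 803320 = -802896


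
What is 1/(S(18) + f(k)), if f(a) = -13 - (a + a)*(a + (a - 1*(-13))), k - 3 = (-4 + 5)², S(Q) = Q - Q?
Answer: -1/181 ≈ -0.0055249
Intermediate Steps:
S(Q) = 0
k = 4 (k = 3 + (-4 + 5)² = 3 + 1² = 3 + 1 = 4)
f(a) = -13 - 2*a*(13 + 2*a) (f(a) = -13 - 2*a*(a + (a + 13)) = -13 - 2*a*(a + (13 + a)) = -13 - 2*a*(13 + 2*a))
1/(S(18) + f(k)) = 1/(0 + (-13 - 26*4 - 4*4²)) = 1/(0 + (-13 - 104 - 4*16)) = 1/(0 + (-13 - 104 - 64)) = 1/(0 - 181) = 1/(-181) = -1/181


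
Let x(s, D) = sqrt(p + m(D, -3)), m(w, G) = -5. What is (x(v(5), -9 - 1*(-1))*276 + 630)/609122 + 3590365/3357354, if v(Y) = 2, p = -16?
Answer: 1094542721275/1022519091594 + 138*I*sqrt(21)/304561 ≈ 1.0704 + 0.0020764*I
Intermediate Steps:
x(s, D) = I*sqrt(21) (x(s, D) = sqrt(-16 - 5) = sqrt(-21) = I*sqrt(21))
(x(v(5), -9 - 1*(-1))*276 + 630)/609122 + 3590365/3357354 = ((I*sqrt(21))*276 + 630)/609122 + 3590365/3357354 = (276*I*sqrt(21) + 630)*(1/609122) + 3590365*(1/3357354) = (630 + 276*I*sqrt(21))*(1/609122) + 3590365/3357354 = (315/304561 + 138*I*sqrt(21)/304561) + 3590365/3357354 = 1094542721275/1022519091594 + 138*I*sqrt(21)/304561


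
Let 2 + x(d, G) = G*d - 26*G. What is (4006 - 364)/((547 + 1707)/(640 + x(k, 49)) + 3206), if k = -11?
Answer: 713225/627466 ≈ 1.1367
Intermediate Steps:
x(d, G) = -2 - 26*G + G*d (x(d, G) = -2 + (G*d - 26*G) = -2 + (-26*G + G*d) = -2 - 26*G + G*d)
(4006 - 364)/((547 + 1707)/(640 + x(k, 49)) + 3206) = (4006 - 364)/((547 + 1707)/(640 + (-2 - 26*49 + 49*(-11))) + 3206) = 3642/(2254/(640 + (-2 - 1274 - 539)) + 3206) = 3642/(2254/(640 - 1815) + 3206) = 3642/(2254/(-1175) + 3206) = 3642/(2254*(-1/1175) + 3206) = 3642/(-2254/1175 + 3206) = 3642/(3764796/1175) = 3642*(1175/3764796) = 713225/627466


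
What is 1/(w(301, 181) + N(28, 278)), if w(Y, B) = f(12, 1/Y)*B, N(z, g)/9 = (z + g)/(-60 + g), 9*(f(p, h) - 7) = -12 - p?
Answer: 327/260608 ≈ 0.0012548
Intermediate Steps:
f(p, h) = 17/3 - p/9 (f(p, h) = 7 + (-12 - p)/9 = 7 + (-4/3 - p/9) = 17/3 - p/9)
N(z, g) = 9*(g + z)/(-60 + g) (N(z, g) = 9*((z + g)/(-60 + g)) = 9*((g + z)/(-60 + g)) = 9*(g + z)/(-60 + g))
w(Y, B) = 13*B/3 (w(Y, B) = (17/3 - 1/9*12)*B = (17/3 - 4/3)*B = 13*B/3)
1/(w(301, 181) + N(28, 278)) = 1/((13/3)*181 + 9*(278 + 28)/(-60 + 278)) = 1/(2353/3 + 9*306/218) = 1/(2353/3 + 9*(1/218)*306) = 1/(2353/3 + 1377/109) = 1/(260608/327) = 327/260608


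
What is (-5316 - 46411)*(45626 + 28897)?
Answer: -3854851221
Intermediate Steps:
(-5316 - 46411)*(45626 + 28897) = -51727*74523 = -3854851221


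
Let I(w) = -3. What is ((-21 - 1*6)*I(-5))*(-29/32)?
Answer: -2349/32 ≈ -73.406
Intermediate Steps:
((-21 - 1*6)*I(-5))*(-29/32) = ((-21 - 1*6)*(-3))*(-29/32) = ((-21 - 6)*(-3))*(-29*1/32) = -27*(-3)*(-29/32) = 81*(-29/32) = -2349/32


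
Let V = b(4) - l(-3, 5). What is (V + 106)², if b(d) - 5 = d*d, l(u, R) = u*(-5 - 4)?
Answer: 10000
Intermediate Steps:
l(u, R) = -9*u (l(u, R) = u*(-9) = -9*u)
b(d) = 5 + d² (b(d) = 5 + d*d = 5 + d²)
V = -6 (V = (5 + 4²) - (-9)*(-3) = (5 + 16) - 1*27 = 21 - 27 = -6)
(V + 106)² = (-6 + 106)² = 100² = 10000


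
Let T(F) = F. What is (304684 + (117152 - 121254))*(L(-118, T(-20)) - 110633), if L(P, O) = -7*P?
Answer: -33006007674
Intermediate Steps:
(304684 + (117152 - 121254))*(L(-118, T(-20)) - 110633) = (304684 + (117152 - 121254))*(-7*(-118) - 110633) = (304684 - 4102)*(826 - 110633) = 300582*(-109807) = -33006007674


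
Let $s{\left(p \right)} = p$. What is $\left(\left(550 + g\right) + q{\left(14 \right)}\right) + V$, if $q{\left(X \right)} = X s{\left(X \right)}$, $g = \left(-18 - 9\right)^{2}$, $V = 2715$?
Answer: $4190$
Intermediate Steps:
$g = 729$ ($g = \left(-27\right)^{2} = 729$)
$q{\left(X \right)} = X^{2}$ ($q{\left(X \right)} = X X = X^{2}$)
$\left(\left(550 + g\right) + q{\left(14 \right)}\right) + V = \left(\left(550 + 729\right) + 14^{2}\right) + 2715 = \left(1279 + 196\right) + 2715 = 1475 + 2715 = 4190$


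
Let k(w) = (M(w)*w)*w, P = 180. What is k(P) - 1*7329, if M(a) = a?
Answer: 5824671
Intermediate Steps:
k(w) = w³ (k(w) = (w*w)*w = w²*w = w³)
k(P) - 1*7329 = 180³ - 1*7329 = 5832000 - 7329 = 5824671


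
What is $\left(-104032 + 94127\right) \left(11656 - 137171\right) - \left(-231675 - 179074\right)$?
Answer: $1243636824$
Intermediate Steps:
$\left(-104032 + 94127\right) \left(11656 - 137171\right) - \left(-231675 - 179074\right) = \left(-9905\right) \left(-125515\right) - -410749 = 1243226075 + 410749 = 1243636824$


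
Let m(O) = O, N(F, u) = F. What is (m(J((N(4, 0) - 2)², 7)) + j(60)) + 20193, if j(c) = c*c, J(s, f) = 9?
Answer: 23802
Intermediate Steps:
j(c) = c²
(m(J((N(4, 0) - 2)², 7)) + j(60)) + 20193 = (9 + 60²) + 20193 = (9 + 3600) + 20193 = 3609 + 20193 = 23802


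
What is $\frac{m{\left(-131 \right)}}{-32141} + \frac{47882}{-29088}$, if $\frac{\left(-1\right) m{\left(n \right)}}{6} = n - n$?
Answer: $- \frac{23941}{14544} \approx -1.6461$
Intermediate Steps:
$m{\left(n \right)} = 0$ ($m{\left(n \right)} = - 6 \left(n - n\right) = \left(-6\right) 0 = 0$)
$\frac{m{\left(-131 \right)}}{-32141} + \frac{47882}{-29088} = \frac{0}{-32141} + \frac{47882}{-29088} = 0 \left(- \frac{1}{32141}\right) + 47882 \left(- \frac{1}{29088}\right) = 0 - \frac{23941}{14544} = - \frac{23941}{14544}$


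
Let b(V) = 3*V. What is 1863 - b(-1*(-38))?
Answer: 1749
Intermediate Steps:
1863 - b(-1*(-38)) = 1863 - 3*(-1*(-38)) = 1863 - 3*38 = 1863 - 1*114 = 1863 - 114 = 1749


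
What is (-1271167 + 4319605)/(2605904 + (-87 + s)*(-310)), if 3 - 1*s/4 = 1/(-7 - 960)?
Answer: 1473919773/1271195339 ≈ 1.1595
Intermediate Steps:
s = 11608/967 (s = 12 - 4/(-7 - 960) = 12 - 4/(-967) = 12 - 4*(-1/967) = 12 + 4/967 = 11608/967 ≈ 12.004)
(-1271167 + 4319605)/(2605904 + (-87 + s)*(-310)) = (-1271167 + 4319605)/(2605904 + (-87 + 11608/967)*(-310)) = 3048438/(2605904 - 72521/967*(-310)) = 3048438/(2605904 + 22481510/967) = 3048438/(2542390678/967) = 3048438*(967/2542390678) = 1473919773/1271195339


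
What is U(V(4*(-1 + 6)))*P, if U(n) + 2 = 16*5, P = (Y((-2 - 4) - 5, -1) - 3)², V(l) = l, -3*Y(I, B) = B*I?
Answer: 10400/3 ≈ 3466.7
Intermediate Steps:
Y(I, B) = -B*I/3
P = 400/9 (P = (-⅓*(-1)*((-2 - 4) - 5) - 3)² = (-⅓*(-1)*(-6 - 5) - 3)² = (-⅓*(-1)*(-11) - 3)² = (-11/3 - 3)² = (-20/3)² = 400/9 ≈ 44.444)
U(n) = 78 (U(n) = -2 + 16*5 = -2 + 80 = 78)
U(V(4*(-1 + 6)))*P = 78*(400/9) = 10400/3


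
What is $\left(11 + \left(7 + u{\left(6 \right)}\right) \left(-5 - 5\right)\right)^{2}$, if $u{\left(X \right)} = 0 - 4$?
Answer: $361$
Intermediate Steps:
$u{\left(X \right)} = -4$
$\left(11 + \left(7 + u{\left(6 \right)}\right) \left(-5 - 5\right)\right)^{2} = \left(11 + \left(7 - 4\right) \left(-5 - 5\right)\right)^{2} = \left(11 + 3 \left(-10\right)\right)^{2} = \left(11 - 30\right)^{2} = \left(-19\right)^{2} = 361$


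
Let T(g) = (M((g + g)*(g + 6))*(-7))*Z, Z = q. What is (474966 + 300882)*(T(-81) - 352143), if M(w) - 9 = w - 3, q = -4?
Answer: -9135610200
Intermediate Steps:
M(w) = 6 + w (M(w) = 9 + (w - 3) = 9 + (-3 + w) = 6 + w)
Z = -4
T(g) = 168 + 56*g*(6 + g) (T(g) = ((6 + (g + g)*(g + 6))*(-7))*(-4) = ((6 + (2*g)*(6 + g))*(-7))*(-4) = ((6 + 2*g*(6 + g))*(-7))*(-4) = (-42 - 14*g*(6 + g))*(-4) = 168 + 56*g*(6 + g))
(474966 + 300882)*(T(-81) - 352143) = (474966 + 300882)*((168 + 56*(-81)*(6 - 81)) - 352143) = 775848*((168 + 56*(-81)*(-75)) - 352143) = 775848*((168 + 340200) - 352143) = 775848*(340368 - 352143) = 775848*(-11775) = -9135610200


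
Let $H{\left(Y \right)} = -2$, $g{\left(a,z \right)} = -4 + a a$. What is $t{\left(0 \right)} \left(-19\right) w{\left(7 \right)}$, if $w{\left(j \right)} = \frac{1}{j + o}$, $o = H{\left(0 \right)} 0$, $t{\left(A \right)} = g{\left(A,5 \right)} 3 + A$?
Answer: $\frac{228}{7} \approx 32.571$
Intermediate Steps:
$g{\left(a,z \right)} = -4 + a^{2}$
$t{\left(A \right)} = -12 + A + 3 A^{2}$ ($t{\left(A \right)} = \left(-4 + A^{2}\right) 3 + A = \left(-12 + 3 A^{2}\right) + A = -12 + A + 3 A^{2}$)
$o = 0$ ($o = \left(-2\right) 0 = 0$)
$w{\left(j \right)} = \frac{1}{j}$ ($w{\left(j \right)} = \frac{1}{j + 0} = \frac{1}{j}$)
$t{\left(0 \right)} \left(-19\right) w{\left(7 \right)} = \frac{\left(-12 + 0 + 3 \cdot 0^{2}\right) \left(-19\right)}{7} = \left(-12 + 0 + 3 \cdot 0\right) \left(-19\right) \frac{1}{7} = \left(-12 + 0 + 0\right) \left(-19\right) \frac{1}{7} = \left(-12\right) \left(-19\right) \frac{1}{7} = 228 \cdot \frac{1}{7} = \frac{228}{7}$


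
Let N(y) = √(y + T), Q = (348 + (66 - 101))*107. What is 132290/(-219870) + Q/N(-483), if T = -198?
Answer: -13229/21987 - 33491*I*√681/681 ≈ -0.60167 - 1283.4*I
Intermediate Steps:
Q = 33491 (Q = (348 - 35)*107 = 313*107 = 33491)
N(y) = √(-198 + y) (N(y) = √(y - 198) = √(-198 + y))
132290/(-219870) + Q/N(-483) = 132290/(-219870) + 33491/(√(-198 - 483)) = 132290*(-1/219870) + 33491/(√(-681)) = -13229/21987 + 33491/((I*√681)) = -13229/21987 + 33491*(-I*√681/681) = -13229/21987 - 33491*I*√681/681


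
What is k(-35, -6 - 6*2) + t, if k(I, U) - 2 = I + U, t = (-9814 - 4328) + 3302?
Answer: -10891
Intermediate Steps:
t = -10840 (t = -14142 + 3302 = -10840)
k(I, U) = 2 + I + U (k(I, U) = 2 + (I + U) = 2 + I + U)
k(-35, -6 - 6*2) + t = (2 - 35 + (-6 - 6*2)) - 10840 = (2 - 35 + (-6 - 12)) - 10840 = (2 - 35 - 18) - 10840 = -51 - 10840 = -10891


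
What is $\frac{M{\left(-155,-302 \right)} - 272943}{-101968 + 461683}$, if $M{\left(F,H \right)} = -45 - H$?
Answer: $- \frac{272686}{359715} \approx -0.75806$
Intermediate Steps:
$\frac{M{\left(-155,-302 \right)} - 272943}{-101968 + 461683} = \frac{\left(-45 - -302\right) - 272943}{-101968 + 461683} = \frac{\left(-45 + 302\right) - 272943}{359715} = \left(257 - 272943\right) \frac{1}{359715} = \left(-272686\right) \frac{1}{359715} = - \frac{272686}{359715}$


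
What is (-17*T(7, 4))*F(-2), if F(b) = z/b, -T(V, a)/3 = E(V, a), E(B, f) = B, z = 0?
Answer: 0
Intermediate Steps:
T(V, a) = -3*V
F(b) = 0 (F(b) = 0/b = 0)
(-17*T(7, 4))*F(-2) = -(-51)*7*0 = -17*(-21)*0 = 357*0 = 0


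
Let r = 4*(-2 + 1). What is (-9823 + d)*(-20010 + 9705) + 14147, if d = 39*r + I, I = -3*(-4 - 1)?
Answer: 102693167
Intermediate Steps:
r = -4 (r = 4*(-1) = -4)
I = 15 (I = -3*(-5) = 15)
d = -141 (d = 39*(-4) + 15 = -156 + 15 = -141)
(-9823 + d)*(-20010 + 9705) + 14147 = (-9823 - 141)*(-20010 + 9705) + 14147 = -9964*(-10305) + 14147 = 102679020 + 14147 = 102693167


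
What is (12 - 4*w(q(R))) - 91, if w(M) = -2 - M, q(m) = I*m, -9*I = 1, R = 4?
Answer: -655/9 ≈ -72.778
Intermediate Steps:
I = -⅑ (I = -⅑*1 = -⅑ ≈ -0.11111)
q(m) = -m/9
(12 - 4*w(q(R))) - 91 = (12 - 4*(-2 - (-1)*4/9)) - 91 = (12 - 4*(-2 - 1*(-4/9))) - 91 = (12 - 4*(-2 + 4/9)) - 91 = (12 - 4*(-14/9)) - 91 = (12 + 56/9) - 91 = 164/9 - 91 = -655/9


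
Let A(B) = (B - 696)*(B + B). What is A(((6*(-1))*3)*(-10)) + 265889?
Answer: 80129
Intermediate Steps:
A(B) = 2*B*(-696 + B) (A(B) = (-696 + B)*(2*B) = 2*B*(-696 + B))
A(((6*(-1))*3)*(-10)) + 265889 = 2*(((6*(-1))*3)*(-10))*(-696 + ((6*(-1))*3)*(-10)) + 265889 = 2*(-6*3*(-10))*(-696 - 6*3*(-10)) + 265889 = 2*(-18*(-10))*(-696 - 18*(-10)) + 265889 = 2*180*(-696 + 180) + 265889 = 2*180*(-516) + 265889 = -185760 + 265889 = 80129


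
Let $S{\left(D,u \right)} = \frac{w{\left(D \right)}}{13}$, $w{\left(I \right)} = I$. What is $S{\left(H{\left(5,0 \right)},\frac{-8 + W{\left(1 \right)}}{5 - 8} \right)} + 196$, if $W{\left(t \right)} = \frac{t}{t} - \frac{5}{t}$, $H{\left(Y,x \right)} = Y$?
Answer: $\frac{2553}{13} \approx 196.38$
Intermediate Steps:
$W{\left(t \right)} = 1 - \frac{5}{t}$
$S{\left(D,u \right)} = \frac{D}{13}$
$S{\left(H{\left(5,0 \right)},\frac{-8 + W{\left(1 \right)}}{5 - 8} \right)} + 196 = \frac{1}{13} \cdot 5 + 196 = \frac{5}{13} + 196 = \frac{2553}{13}$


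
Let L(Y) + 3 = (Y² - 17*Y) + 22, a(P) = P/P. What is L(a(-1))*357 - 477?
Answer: 594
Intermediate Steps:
a(P) = 1
L(Y) = 19 + Y² - 17*Y (L(Y) = -3 + ((Y² - 17*Y) + 22) = -3 + (22 + Y² - 17*Y) = 19 + Y² - 17*Y)
L(a(-1))*357 - 477 = (19 + 1² - 17*1)*357 - 477 = (19 + 1 - 17)*357 - 477 = 3*357 - 477 = 1071 - 477 = 594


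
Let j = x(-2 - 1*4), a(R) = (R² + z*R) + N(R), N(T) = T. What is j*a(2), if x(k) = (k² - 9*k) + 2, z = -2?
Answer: 184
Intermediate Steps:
a(R) = R² - R (a(R) = (R² - 2*R) + R = R² - R)
x(k) = 2 + k² - 9*k
j = 92 (j = 2 + (-2 - 1*4)² - 9*(-2 - 1*4) = 2 + (-2 - 4)² - 9*(-2 - 4) = 2 + (-6)² - 9*(-6) = 2 + 36 + 54 = 92)
j*a(2) = 92*(2*(-1 + 2)) = 92*(2*1) = 92*2 = 184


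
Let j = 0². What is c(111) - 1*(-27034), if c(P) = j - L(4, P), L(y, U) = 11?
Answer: 27023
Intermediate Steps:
j = 0
c(P) = -11 (c(P) = 0 - 1*11 = 0 - 11 = -11)
c(111) - 1*(-27034) = -11 - 1*(-27034) = -11 + 27034 = 27023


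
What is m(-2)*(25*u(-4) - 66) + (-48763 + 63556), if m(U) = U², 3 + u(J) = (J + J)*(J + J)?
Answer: 20629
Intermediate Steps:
u(J) = -3 + 4*J² (u(J) = -3 + (J + J)*(J + J) = -3 + (2*J)*(2*J) = -3 + 4*J²)
m(-2)*(25*u(-4) - 66) + (-48763 + 63556) = (-2)²*(25*(-3 + 4*(-4)²) - 66) + (-48763 + 63556) = 4*(25*(-3 + 4*16) - 66) + 14793 = 4*(25*(-3 + 64) - 66) + 14793 = 4*(25*61 - 66) + 14793 = 4*(1525 - 66) + 14793 = 4*1459 + 14793 = 5836 + 14793 = 20629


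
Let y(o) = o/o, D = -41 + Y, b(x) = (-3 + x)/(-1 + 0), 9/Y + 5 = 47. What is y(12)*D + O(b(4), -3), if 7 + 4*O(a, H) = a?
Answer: -599/14 ≈ -42.786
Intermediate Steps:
Y = 3/14 (Y = 9/(-5 + 47) = 9/42 = 9*(1/42) = 3/14 ≈ 0.21429)
b(x) = 3 - x (b(x) = (-3 + x)/(-1) = (-3 + x)*(-1) = 3 - x)
O(a, H) = -7/4 + a/4
D = -571/14 (D = -41 + 3/14 = -571/14 ≈ -40.786)
y(o) = 1
y(12)*D + O(b(4), -3) = 1*(-571/14) + (-7/4 + (3 - 1*4)/4) = -571/14 + (-7/4 + (3 - 4)/4) = -571/14 + (-7/4 + (¼)*(-1)) = -571/14 + (-7/4 - ¼) = -571/14 - 2 = -599/14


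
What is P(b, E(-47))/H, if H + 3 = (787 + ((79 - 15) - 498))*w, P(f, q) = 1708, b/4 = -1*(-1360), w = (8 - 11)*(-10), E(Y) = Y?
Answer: 1708/10587 ≈ 0.16133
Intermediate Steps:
w = 30 (w = -3*(-10) = 30)
b = 5440 (b = 4*(-1*(-1360)) = 4*1360 = 5440)
H = 10587 (H = -3 + (787 + ((79 - 15) - 498))*30 = -3 + (787 + (64 - 498))*30 = -3 + (787 - 434)*30 = -3 + 353*30 = -3 + 10590 = 10587)
P(b, E(-47))/H = 1708/10587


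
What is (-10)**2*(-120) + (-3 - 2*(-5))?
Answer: -11993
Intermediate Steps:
(-10)**2*(-120) + (-3 - 2*(-5)) = 100*(-120) + (-3 + 10) = -12000 + 7 = -11993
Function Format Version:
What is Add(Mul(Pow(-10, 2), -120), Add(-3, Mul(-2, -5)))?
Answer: -11993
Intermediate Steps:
Add(Mul(Pow(-10, 2), -120), Add(-3, Mul(-2, -5))) = Add(Mul(100, -120), Add(-3, 10)) = Add(-12000, 7) = -11993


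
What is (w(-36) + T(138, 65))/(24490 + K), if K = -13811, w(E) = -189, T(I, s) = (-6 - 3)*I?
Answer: -1431/10679 ≈ -0.13400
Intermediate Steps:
T(I, s) = -9*I
(w(-36) + T(138, 65))/(24490 + K) = (-189 - 9*138)/(24490 - 13811) = (-189 - 1242)/10679 = -1431*1/10679 = -1431/10679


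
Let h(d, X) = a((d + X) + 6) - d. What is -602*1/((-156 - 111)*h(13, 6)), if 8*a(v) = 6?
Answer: -344/1869 ≈ -0.18406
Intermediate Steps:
a(v) = ¾ (a(v) = (⅛)*6 = ¾)
h(d, X) = ¾ - d
-602*1/((-156 - 111)*h(13, 6)) = -602*1/((-156 - 111)*(¾ - 1*13)) = -602*(-1/(267*(¾ - 13))) = -602/((-267*(-49/4))) = -602/13083/4 = -602*4/13083 = -344/1869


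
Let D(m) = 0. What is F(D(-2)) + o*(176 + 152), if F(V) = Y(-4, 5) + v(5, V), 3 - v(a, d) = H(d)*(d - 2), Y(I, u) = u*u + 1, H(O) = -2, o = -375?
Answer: -122975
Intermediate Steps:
Y(I, u) = 1 + u² (Y(I, u) = u² + 1 = 1 + u²)
v(a, d) = -1 + 2*d (v(a, d) = 3 - (-2)*(d - 2) = 3 - (-2)*(-2 + d) = 3 - (4 - 2*d) = 3 + (-4 + 2*d) = -1 + 2*d)
F(V) = 25 + 2*V (F(V) = (1 + 5²) + (-1 + 2*V) = (1 + 25) + (-1 + 2*V) = 26 + (-1 + 2*V) = 25 + 2*V)
F(D(-2)) + o*(176 + 152) = (25 + 2*0) - 375*(176 + 152) = (25 + 0) - 375*328 = 25 - 123000 = -122975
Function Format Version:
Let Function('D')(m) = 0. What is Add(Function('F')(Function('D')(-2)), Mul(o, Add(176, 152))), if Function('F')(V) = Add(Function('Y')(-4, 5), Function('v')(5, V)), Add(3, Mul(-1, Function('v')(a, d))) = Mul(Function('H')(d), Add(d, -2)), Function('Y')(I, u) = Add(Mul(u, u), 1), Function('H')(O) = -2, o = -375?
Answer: -122975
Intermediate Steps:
Function('Y')(I, u) = Add(1, Pow(u, 2)) (Function('Y')(I, u) = Add(Pow(u, 2), 1) = Add(1, Pow(u, 2)))
Function('v')(a, d) = Add(-1, Mul(2, d)) (Function('v')(a, d) = Add(3, Mul(-1, Mul(-2, Add(d, -2)))) = Add(3, Mul(-1, Mul(-2, Add(-2, d)))) = Add(3, Mul(-1, Add(4, Mul(-2, d)))) = Add(3, Add(-4, Mul(2, d))) = Add(-1, Mul(2, d)))
Function('F')(V) = Add(25, Mul(2, V)) (Function('F')(V) = Add(Add(1, Pow(5, 2)), Add(-1, Mul(2, V))) = Add(Add(1, 25), Add(-1, Mul(2, V))) = Add(26, Add(-1, Mul(2, V))) = Add(25, Mul(2, V)))
Add(Function('F')(Function('D')(-2)), Mul(o, Add(176, 152))) = Add(Add(25, Mul(2, 0)), Mul(-375, Add(176, 152))) = Add(Add(25, 0), Mul(-375, 328)) = Add(25, -123000) = -122975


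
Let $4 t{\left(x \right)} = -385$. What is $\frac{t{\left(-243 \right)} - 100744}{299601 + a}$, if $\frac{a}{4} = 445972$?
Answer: $- \frac{403361}{8333956} \approx -0.0484$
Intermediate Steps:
$a = 1783888$ ($a = 4 \cdot 445972 = 1783888$)
$t{\left(x \right)} = - \frac{385}{4}$ ($t{\left(x \right)} = \frac{1}{4} \left(-385\right) = - \frac{385}{4}$)
$\frac{t{\left(-243 \right)} - 100744}{299601 + a} = \frac{- \frac{385}{4} - 100744}{299601 + 1783888} = - \frac{403361}{4 \cdot 2083489} = \left(- \frac{403361}{4}\right) \frac{1}{2083489} = - \frac{403361}{8333956}$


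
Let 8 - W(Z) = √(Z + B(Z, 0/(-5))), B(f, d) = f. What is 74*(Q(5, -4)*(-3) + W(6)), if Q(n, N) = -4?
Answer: 1480 - 148*√3 ≈ 1223.7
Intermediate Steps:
W(Z) = 8 - √2*√Z (W(Z) = 8 - √(Z + Z) = 8 - √(2*Z) = 8 - √2*√Z)
74*(Q(5, -4)*(-3) + W(6)) = 74*(-4*(-3) + (8 - √2*√6)) = 74*(12 + (8 - 2*√3)) = 74*(20 - 2*√3) = 1480 - 148*√3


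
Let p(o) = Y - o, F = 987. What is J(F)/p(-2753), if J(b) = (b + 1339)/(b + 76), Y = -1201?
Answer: 1163/824888 ≈ 0.0014099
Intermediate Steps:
J(b) = (1339 + b)/(76 + b)
p(o) = -1201 - o
J(F)/p(-2753) = ((1339 + 987)/(76 + 987))/(-1201 - 1*(-2753)) = (2326/1063)/(-1201 + 2753) = ((1/1063)*2326)/1552 = (2326/1063)*(1/1552) = 1163/824888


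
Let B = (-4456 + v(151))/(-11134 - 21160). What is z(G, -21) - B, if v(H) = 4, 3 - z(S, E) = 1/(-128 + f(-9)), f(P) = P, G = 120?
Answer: 6347602/2212139 ≈ 2.8694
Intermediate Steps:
z(S, E) = 412/137 (z(S, E) = 3 - 1/(-128 - 9) = 3 - 1/(-137) = 3 - 1*(-1/137) = 3 + 1/137 = 412/137)
B = 2226/16147 (B = (-4456 + 4)/(-11134 - 21160) = -4452/(-32294) = -4452*(-1/32294) = 2226/16147 ≈ 0.13786)
z(G, -21) - B = 412/137 - 1*2226/16147 = 412/137 - 2226/16147 = 6347602/2212139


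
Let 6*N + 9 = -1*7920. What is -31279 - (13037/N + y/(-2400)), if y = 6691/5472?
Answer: -361783782470029/11569996800 ≈ -31269.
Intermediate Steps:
N = -2643/2 (N = -3/2 + (-1*7920)/6 = -3/2 + (⅙)*(-7920) = -3/2 - 1320 = -2643/2 ≈ -1321.5)
y = 6691/5472 (y = 6691*(1/5472) = 6691/5472 ≈ 1.2228)
-31279 - (13037/N + y/(-2400)) = -31279 - (13037/(-2643/2) + (6691/5472)/(-2400)) = -31279 - (13037*(-2/2643) + (6691/5472)*(-1/2400)) = -31279 - (-26074/2643 - 6691/13132800) = -31279 - 1*(-114147437171/11569996800) = -31279 + 114147437171/11569996800 = -361783782470029/11569996800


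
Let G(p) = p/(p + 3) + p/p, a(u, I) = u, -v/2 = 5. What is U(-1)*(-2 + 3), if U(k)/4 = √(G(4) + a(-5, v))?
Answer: 8*I*√42/7 ≈ 7.4066*I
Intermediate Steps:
v = -10 (v = -2*5 = -10)
G(p) = 1 + p/(3 + p) (G(p) = p/(3 + p) + 1 = 1 + p/(3 + p))
U(k) = 8*I*√42/7 (U(k) = 4*√((3 + 2*4)/(3 + 4) - 5) = 4*√((3 + 8)/7 - 5) = 4*√((⅐)*11 - 5) = 4*√(11/7 - 5) = 4*√(-24/7) = 4*(2*I*√42/7) = 8*I*√42/7)
U(-1)*(-2 + 3) = (8*I*√42/7)*(-2 + 3) = (8*I*√42/7)*1 = 8*I*√42/7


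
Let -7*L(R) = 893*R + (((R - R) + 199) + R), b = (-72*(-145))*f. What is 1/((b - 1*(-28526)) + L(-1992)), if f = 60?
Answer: 7/6365131 ≈ 1.0997e-6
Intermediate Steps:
b = 626400 (b = -72*(-145)*60 = 10440*60 = 626400)
L(R) = -199/7 - 894*R/7 (L(R) = -(893*R + (((R - R) + 199) + R))/7 = -(893*R + ((0 + 199) + R))/7 = -(893*R + (199 + R))/7 = -(199 + 894*R)/7 = -199/7 - 894*R/7)
1/((b - 1*(-28526)) + L(-1992)) = 1/((626400 - 1*(-28526)) + (-199/7 - 894/7*(-1992))) = 1/((626400 + 28526) + (-199/7 + 1780848/7)) = 1/(654926 + 1780649/7) = 1/(6365131/7) = 7/6365131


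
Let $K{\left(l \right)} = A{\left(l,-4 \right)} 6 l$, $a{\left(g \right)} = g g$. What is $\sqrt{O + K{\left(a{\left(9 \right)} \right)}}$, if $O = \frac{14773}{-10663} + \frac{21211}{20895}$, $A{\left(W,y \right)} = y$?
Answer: $\frac{i \sqrt{96521164497909158070}}{222803385} \approx 44.095 i$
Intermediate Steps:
$a{\left(g \right)} = g^{2}$
$O = - \frac{82508942}{222803385}$ ($O = 14773 \left(- \frac{1}{10663}\right) + 21211 \cdot \frac{1}{20895} = - \frac{14773}{10663} + \frac{21211}{20895} = - \frac{82508942}{222803385} \approx -0.37032$)
$K{\left(l \right)} = - 24 l$ ($K{\left(l \right)} = \left(-4\right) 6 l = - 24 l$)
$\sqrt{O + K{\left(a{\left(9 \right)} \right)}} = \sqrt{- \frac{82508942}{222803385} - 24 \cdot 9^{2}} = \sqrt{- \frac{82508942}{222803385} - 1944} = \sqrt{- \frac{433212289382}{222803385}} = \frac{i \sqrt{96521164497909158070}}{222803385}$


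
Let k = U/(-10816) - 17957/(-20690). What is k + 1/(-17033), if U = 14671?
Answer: -931136335807/1905848260160 ≈ -0.48857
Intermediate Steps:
k = -54660039/111891520 (k = 14671/(-10816) - 17957/(-20690) = 14671*(-1/10816) - 17957*(-1/20690) = -14671/10816 + 17957/20690 = -54660039/111891520 ≈ -0.48851)
k + 1/(-17033) = -54660039/111891520 + 1/(-17033) = -54660039/111891520 - 1/17033 = -931136335807/1905848260160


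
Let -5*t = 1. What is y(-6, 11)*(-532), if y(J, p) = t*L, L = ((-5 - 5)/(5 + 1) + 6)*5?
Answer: 6916/3 ≈ 2305.3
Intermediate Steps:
t = -⅕ (t = -⅕*1 = -⅕ ≈ -0.20000)
L = 65/3 (L = (-10/6 + 6)*5 = (-10*⅙ + 6)*5 = (-5/3 + 6)*5 = (13/3)*5 = 65/3 ≈ 21.667)
y(J, p) = -13/3 (y(J, p) = -⅕*65/3 = -13/3)
y(-6, 11)*(-532) = -13/3*(-532) = 6916/3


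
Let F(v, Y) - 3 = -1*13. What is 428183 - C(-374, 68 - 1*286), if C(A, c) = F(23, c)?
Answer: 428193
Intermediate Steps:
F(v, Y) = -10 (F(v, Y) = 3 - 1*13 = 3 - 13 = -10)
C(A, c) = -10
428183 - C(-374, 68 - 1*286) = 428183 - 1*(-10) = 428183 + 10 = 428193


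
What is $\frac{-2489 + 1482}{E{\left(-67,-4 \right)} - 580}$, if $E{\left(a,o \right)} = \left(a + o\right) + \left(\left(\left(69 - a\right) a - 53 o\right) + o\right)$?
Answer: $\frac{1007}{9555} \approx 0.10539$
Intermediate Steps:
$E{\left(a,o \right)} = a - 51 o + a \left(69 - a\right)$ ($E{\left(a,o \right)} = \left(a + o\right) + \left(\left(a \left(69 - a\right) - 53 o\right) + o\right) = \left(a + o\right) + \left(\left(- 53 o + a \left(69 - a\right)\right) + o\right) = \left(a + o\right) + \left(- 52 o + a \left(69 - a\right)\right) = a - 51 o + a \left(69 - a\right)$)
$\frac{-2489 + 1482}{E{\left(-67,-4 \right)} - 580} = \frac{-2489 + 1482}{\left(- \left(-67\right)^{2} - -204 + 70 \left(-67\right)\right) - 580} = - \frac{1007}{\left(\left(-1\right) 4489 + 204 - 4690\right) - 580} = - \frac{1007}{\left(-4489 + 204 - 4690\right) - 580} = - \frac{1007}{-8975 - 580} = - \frac{1007}{-9555} = \left(-1007\right) \left(- \frac{1}{9555}\right) = \frac{1007}{9555}$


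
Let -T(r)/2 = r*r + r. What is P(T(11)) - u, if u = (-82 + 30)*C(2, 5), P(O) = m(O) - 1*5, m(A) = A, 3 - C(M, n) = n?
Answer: -373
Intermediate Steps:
T(r) = -2*r - 2*r² (T(r) = -2*(r*r + r) = -2*(r² + r) = -2*(r + r²) = -2*r - 2*r²)
C(M, n) = 3 - n
P(O) = -5 + O (P(O) = O - 1*5 = O - 5 = -5 + O)
u = 104 (u = (-82 + 30)*(3 - 1*5) = -52*(3 - 5) = -52*(-2) = 104)
P(T(11)) - u = (-5 - 2*11*(1 + 11)) - 1*104 = (-5 - 2*11*12) - 104 = (-5 - 264) - 104 = -269 - 104 = -373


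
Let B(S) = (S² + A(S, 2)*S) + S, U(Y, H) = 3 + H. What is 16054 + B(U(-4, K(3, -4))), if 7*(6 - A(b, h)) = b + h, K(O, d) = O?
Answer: 112876/7 ≈ 16125.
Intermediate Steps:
A(b, h) = 6 - b/7 - h/7 (A(b, h) = 6 - (b + h)/7 = 6 + (-b/7 - h/7) = 6 - b/7 - h/7)
B(S) = S + S² + S*(40/7 - S/7) (B(S) = (S² + (6 - S/7 - ⅐*2)*S) + S = (S² + (6 - S/7 - 2/7)*S) + S = (S² + (40/7 - S/7)*S) + S = (S² + S*(40/7 - S/7)) + S = S + S² + S*(40/7 - S/7))
16054 + B(U(-4, K(3, -4))) = 16054 + (3 + 3)*(47 + 6*(3 + 3))/7 = 16054 + (⅐)*6*(47 + 6*6) = 16054 + (⅐)*6*(47 + 36) = 16054 + (⅐)*6*83 = 16054 + 498/7 = 112876/7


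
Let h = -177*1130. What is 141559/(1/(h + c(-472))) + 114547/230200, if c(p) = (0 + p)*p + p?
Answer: 726752638018147/230200 ≈ 3.1570e+9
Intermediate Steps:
c(p) = p + p² (c(p) = p*p + p = p² + p = p + p²)
h = -200010
141559/(1/(h + c(-472))) + 114547/230200 = 141559/(1/(-200010 - 472*(1 - 472))) + 114547/230200 = 141559/(1/(-200010 - 472*(-471))) + 114547*(1/230200) = 141559/(1/(-200010 + 222312)) + 114547/230200 = 141559/(1/22302) + 114547/230200 = 141559*22302 + 114547/230200 = 3157048818 + 114547/230200 = 726752638018147/230200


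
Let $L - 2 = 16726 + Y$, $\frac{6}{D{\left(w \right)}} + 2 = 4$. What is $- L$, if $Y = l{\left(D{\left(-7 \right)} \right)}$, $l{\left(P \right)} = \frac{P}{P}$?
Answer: $-16729$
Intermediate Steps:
$D{\left(w \right)} = 3$ ($D{\left(w \right)} = \frac{6}{-2 + 4} = \frac{6}{2} = 6 \cdot \frac{1}{2} = 3$)
$l{\left(P \right)} = 1$
$Y = 1$
$L = 16729$ ($L = 2 + \left(16726 + 1\right) = 2 + 16727 = 16729$)
$- L = \left(-1\right) 16729 = -16729$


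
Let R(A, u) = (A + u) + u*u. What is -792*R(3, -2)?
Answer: -3960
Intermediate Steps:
R(A, u) = A + u + u**2 (R(A, u) = (A + u) + u**2 = A + u + u**2)
-792*R(3, -2) = -792*(3 - 2 + (-2)**2) = -792*(3 - 2 + 4) = -792*5 = -3960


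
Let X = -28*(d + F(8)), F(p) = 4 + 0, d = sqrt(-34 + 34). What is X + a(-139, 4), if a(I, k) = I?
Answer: -251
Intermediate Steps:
d = 0 (d = sqrt(0) = 0)
F(p) = 4
X = -112 (X = -28*(0 + 4) = -28*4 = -112)
X + a(-139, 4) = -112 - 139 = -251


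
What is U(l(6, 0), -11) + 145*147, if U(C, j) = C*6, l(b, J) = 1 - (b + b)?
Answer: 21249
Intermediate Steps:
l(b, J) = 1 - 2*b
U(C, j) = 6*C
U(l(6, 0), -11) + 145*147 = 6*(1 - 2*6) + 145*147 = 6*(1 - 12) + 21315 = 6*(-11) + 21315 = -66 + 21315 = 21249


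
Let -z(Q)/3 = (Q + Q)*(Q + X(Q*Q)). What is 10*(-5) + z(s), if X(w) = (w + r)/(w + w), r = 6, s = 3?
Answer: -119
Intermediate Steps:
X(w) = (6 + w)/(2*w) (X(w) = (w + 6)/(w + w) = (6 + w)/((2*w)) = (6 + w)*(1/(2*w)) = (6 + w)/(2*w))
z(Q) = -6*Q*(Q + (6 + Q²)/(2*Q²)) (z(Q) = -3*(Q + Q)*(Q + (6 + Q*Q)/(2*((Q*Q)))) = -3*2*Q*(Q + (6 + Q²)/(2*(Q²))) = -3*2*Q*(Q + (6 + Q²)/(2*Q²)) = -6*Q*(Q + (6 + Q²)/(2*Q²)))
10*(-5) + z(s) = 10*(-5) + (-18/3 - 6*3² - 3*3) = -50 + (-18*⅓ - 6*9 - 9) = -50 + (-6 - 54 - 9) = -50 - 69 = -119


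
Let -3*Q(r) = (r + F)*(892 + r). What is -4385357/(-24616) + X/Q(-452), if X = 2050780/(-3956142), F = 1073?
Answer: 19751945302977125/110872129690872 ≈ 178.15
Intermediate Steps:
X = -1025390/1978071 (X = 2050780*(-1/3956142) = -1025390/1978071 ≈ -0.51838)
Q(r) = -(892 + r)*(1073 + r)/3 (Q(r) = -(r + 1073)*(892 + r)/3 = -(1073 + r)*(892 + r)/3 = -(892 + r)*(1073 + r)/3)
-4385357/(-24616) + X/Q(-452) = -4385357/(-24616) - 1025390/(1978071*(-957116/3 - 655*(-452) - 1/3*(-452)**2)) = -4385357*(-1/24616) - 1025390/(1978071*(-957116/3 + 296060 - 1/3*204304)) = 4385357/24616 - 1025390/(1978071*(-957116/3 + 296060 - 204304/3)) = 4385357/24616 - 1025390/1978071/(-91080) = 4385357/24616 - 1025390/1978071*(-1/91080) = 4385357/24616 + 102539/18016270668 = 19751945302977125/110872129690872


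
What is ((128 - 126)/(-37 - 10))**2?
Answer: 4/2209 ≈ 0.0018108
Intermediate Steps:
((128 - 126)/(-37 - 10))**2 = (2/(-47))**2 = (2*(-1/47))**2 = (-2/47)**2 = 4/2209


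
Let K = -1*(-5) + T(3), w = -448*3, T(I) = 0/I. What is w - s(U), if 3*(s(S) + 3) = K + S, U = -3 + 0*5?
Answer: -4025/3 ≈ -1341.7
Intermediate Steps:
T(I) = 0
w = -1344
U = -3 (U = -3 + 0 = -3)
K = 5 (K = -1*(-5) + 0 = 5 + 0 = 5)
s(S) = -4/3 + S/3 (s(S) = -3 + (5 + S)/3 = -3 + (5/3 + S/3) = -4/3 + S/3)
w - s(U) = -1344 - (-4/3 + (⅓)*(-3)) = -1344 - (-4/3 - 1) = -1344 - 1*(-7/3) = -1344 + 7/3 = -4025/3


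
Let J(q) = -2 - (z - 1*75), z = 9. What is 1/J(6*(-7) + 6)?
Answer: 1/64 ≈ 0.015625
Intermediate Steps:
J(q) = 64 (J(q) = -2 - (9 - 1*75) = -2 - (9 - 75) = -2 - 1*(-66) = -2 + 66 = 64)
1/J(6*(-7) + 6) = 1/64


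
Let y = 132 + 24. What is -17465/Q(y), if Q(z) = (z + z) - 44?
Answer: -17465/268 ≈ -65.168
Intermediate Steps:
y = 156
Q(z) = -44 + 2*z (Q(z) = 2*z - 44 = -44 + 2*z)
-17465/Q(y) = -17465/(-44 + 2*156) = -17465/(-44 + 312) = -17465/268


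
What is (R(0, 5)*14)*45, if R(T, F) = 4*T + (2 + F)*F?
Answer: 22050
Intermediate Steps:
R(T, F) = 4*T + F*(2 + F)
(R(0, 5)*14)*45 = ((5² + 2*5 + 4*0)*14)*45 = ((25 + 10 + 0)*14)*45 = (35*14)*45 = 490*45 = 22050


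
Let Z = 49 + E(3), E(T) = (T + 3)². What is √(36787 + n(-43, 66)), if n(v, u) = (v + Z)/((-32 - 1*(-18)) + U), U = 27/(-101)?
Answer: 5*√3055255753/1441 ≈ 191.79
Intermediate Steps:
E(T) = (3 + T)²
Z = 85 (Z = 49 + (3 + 3)² = 49 + 6² = 49 + 36 = 85)
U = -27/101 (U = 27*(-1/101) = -27/101 ≈ -0.26733)
n(v, u) = -8585/1441 - 101*v/1441 (n(v, u) = (v + 85)/((-32 - 1*(-18)) - 27/101) = (85 + v)/((-32 + 18) - 27/101) = (85 + v)/(-14 - 27/101) = (85 + v)/(-1441/101) = (85 + v)*(-101/1441) = -8585/1441 - 101*v/1441)
√(36787 + n(-43, 66)) = √(36787 + (-8585/1441 - 101/1441*(-43))) = √(36787 + (-8585/1441 + 4343/1441)) = √(36787 - 4242/1441) = √(53005825/1441) = 5*√3055255753/1441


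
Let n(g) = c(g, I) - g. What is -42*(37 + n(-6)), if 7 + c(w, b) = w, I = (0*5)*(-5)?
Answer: -1260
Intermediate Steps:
I = 0 (I = 0*(-5) = 0)
c(w, b) = -7 + w
n(g) = -7 (n(g) = (-7 + g) - g = -7)
-42*(37 + n(-6)) = -42*(37 - 7) = -42*30 = -1260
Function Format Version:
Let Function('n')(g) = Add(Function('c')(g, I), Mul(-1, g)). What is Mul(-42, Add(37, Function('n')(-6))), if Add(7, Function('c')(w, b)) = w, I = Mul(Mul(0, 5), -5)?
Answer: -1260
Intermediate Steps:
I = 0 (I = Mul(0, -5) = 0)
Function('c')(w, b) = Add(-7, w)
Function('n')(g) = -7 (Function('n')(g) = Add(Add(-7, g), Mul(-1, g)) = -7)
Mul(-42, Add(37, Function('n')(-6))) = Mul(-42, Add(37, -7)) = Mul(-42, 30) = -1260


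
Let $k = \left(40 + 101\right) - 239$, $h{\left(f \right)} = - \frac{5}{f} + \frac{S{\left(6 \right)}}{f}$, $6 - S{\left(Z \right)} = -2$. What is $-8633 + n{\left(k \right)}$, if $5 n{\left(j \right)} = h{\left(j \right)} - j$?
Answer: $- \frac{4220569}{490} \approx -8613.4$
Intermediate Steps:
$S{\left(Z \right)} = 8$ ($S{\left(Z \right)} = 6 - -2 = 6 + 2 = 8$)
$h{\left(f \right)} = \frac{3}{f}$ ($h{\left(f \right)} = - \frac{5}{f} + \frac{8}{f} = \frac{3}{f}$)
$k = -98$ ($k = 141 - 239 = -98$)
$n{\left(j \right)} = - \frac{j}{5} + \frac{3}{5 j}$ ($n{\left(j \right)} = \frac{\frac{3}{j} - j}{5} = \frac{- j + \frac{3}{j}}{5} = - \frac{j}{5} + \frac{3}{5 j}$)
$-8633 + n{\left(k \right)} = -8633 + \frac{3 - \left(-98\right)^{2}}{5 \left(-98\right)} = -8633 + \frac{1}{5} \left(- \frac{1}{98}\right) \left(3 - 9604\right) = -8633 + \frac{1}{5} \left(- \frac{1}{98}\right) \left(-9601\right) = -8633 + \frac{9601}{490} = - \frac{4220569}{490}$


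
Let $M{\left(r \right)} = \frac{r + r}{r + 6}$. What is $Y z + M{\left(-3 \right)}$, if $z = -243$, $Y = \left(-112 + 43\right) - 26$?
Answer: $23083$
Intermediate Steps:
$Y = -95$ ($Y = -69 - 26 = -95$)
$M{\left(r \right)} = \frac{2 r}{6 + r}$
$Y z + M{\left(-3 \right)} = \left(-95\right) \left(-243\right) + 2 \left(-3\right) \frac{1}{6 - 3} = 23085 + 2 \left(-3\right) \frac{1}{3} = 23085 - 2 = 23083$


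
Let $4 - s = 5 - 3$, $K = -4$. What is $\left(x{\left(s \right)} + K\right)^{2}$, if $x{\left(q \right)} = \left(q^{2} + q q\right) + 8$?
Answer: $144$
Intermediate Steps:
$s = 2$ ($s = 4 - \left(5 - 3\right) = 4 - 2 = 2$)
$x{\left(q \right)} = 8 + 2 q^{2}$ ($x{\left(q \right)} = \left(q^{2} + q^{2}\right) + 8 = 2 q^{2} + 8 = 8 + 2 q^{2}$)
$\left(x{\left(s \right)} + K\right)^{2} = \left(\left(8 + 2 \cdot 2^{2}\right) - 4\right)^{2} = \left(\left(8 + 2 \cdot 4\right) - 4\right)^{2} = \left(\left(8 + 8\right) - 4\right)^{2} = \left(16 - 4\right)^{2} = 12^{2} = 144$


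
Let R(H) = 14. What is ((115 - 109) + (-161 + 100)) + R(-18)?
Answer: -41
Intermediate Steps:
((115 - 109) + (-161 + 100)) + R(-18) = ((115 - 109) + (-161 + 100)) + 14 = (6 - 61) + 14 = -55 + 14 = -41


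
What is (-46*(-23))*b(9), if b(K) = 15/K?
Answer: 5290/3 ≈ 1763.3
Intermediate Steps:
(-46*(-23))*b(9) = (-46*(-23))*(15/9) = 1058*(15*(1/9)) = 1058*(5/3) = 5290/3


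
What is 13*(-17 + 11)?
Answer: -78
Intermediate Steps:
13*(-17 + 11) = 13*(-6) = -78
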